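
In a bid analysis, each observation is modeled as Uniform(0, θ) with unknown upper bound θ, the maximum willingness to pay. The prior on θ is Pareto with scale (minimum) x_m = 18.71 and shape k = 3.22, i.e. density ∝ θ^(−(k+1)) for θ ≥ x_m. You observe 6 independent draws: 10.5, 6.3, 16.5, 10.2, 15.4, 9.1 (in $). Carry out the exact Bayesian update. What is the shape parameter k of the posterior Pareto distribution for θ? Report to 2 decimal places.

9.22

A Pareto(scale x_m, shape k) prior on the upper bound θ of Uniform(0, θ) is conjugate: posterior is Pareto(max(x_m, max xᵢ), k + n).
Sample maximum = 16.5; prior scale x_m = 18.71 → posterior scale = max = 18.71.
Posterior shape = 3.22 + 6 = 9.22.
Posterior shape k = 9.22.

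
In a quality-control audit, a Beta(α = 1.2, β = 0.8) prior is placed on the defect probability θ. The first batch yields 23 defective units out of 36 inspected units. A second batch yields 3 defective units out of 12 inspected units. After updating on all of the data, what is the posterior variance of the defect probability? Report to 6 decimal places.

0.004864

The Beta prior is conjugate to a Binomial/Bernoulli likelihood; the update adds successes to α and failures to β.
After batch 1: Beta(1.2+23, 0.8+13) = Beta(24.2, 13.8).
After batch 2: Beta(24.2+3, 13.8+9) = Beta(27.2, 22.8).
Var = αβ/((α+β)²(α+β+1)) = 27.2·22.8/(50.0²·51.0) = 0.004864.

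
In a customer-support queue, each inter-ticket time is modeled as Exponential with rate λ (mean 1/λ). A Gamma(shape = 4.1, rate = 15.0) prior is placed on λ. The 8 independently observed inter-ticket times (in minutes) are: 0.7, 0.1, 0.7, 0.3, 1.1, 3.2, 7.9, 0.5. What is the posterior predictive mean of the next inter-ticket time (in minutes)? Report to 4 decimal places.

With a Gamma(shape α, rate β) prior on the exponential rate λ, the posterior after n observations with total T = Σxᵢ is Gamma(α+n, β+T).
Sum of observations T = 14.5 minutes; n = 8.
Posterior: Gamma(4.1+8, 15.0+14.5) = Gamma(12.1, 29.5).
The predictive distribution for the next observation is Lomax; its mean is β/(α−1) = 29.5/11.1 = 2.6577.

2.6577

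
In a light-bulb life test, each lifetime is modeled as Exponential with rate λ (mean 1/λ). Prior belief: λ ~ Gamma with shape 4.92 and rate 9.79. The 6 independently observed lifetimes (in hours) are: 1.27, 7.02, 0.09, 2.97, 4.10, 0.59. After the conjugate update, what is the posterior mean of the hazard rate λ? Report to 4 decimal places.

With a Gamma(shape α, rate β) prior on the exponential rate λ, the posterior after n observations with total T = Σxᵢ is Gamma(α+n, β+T).
Sum of observations T = 16.04 hours; n = 6.
Posterior: Gamma(4.92+6, 9.79+16.04) = Gamma(10.92, 25.83).
Posterior mean of λ = α/β = 10.92/25.83 = 0.4228.

0.4228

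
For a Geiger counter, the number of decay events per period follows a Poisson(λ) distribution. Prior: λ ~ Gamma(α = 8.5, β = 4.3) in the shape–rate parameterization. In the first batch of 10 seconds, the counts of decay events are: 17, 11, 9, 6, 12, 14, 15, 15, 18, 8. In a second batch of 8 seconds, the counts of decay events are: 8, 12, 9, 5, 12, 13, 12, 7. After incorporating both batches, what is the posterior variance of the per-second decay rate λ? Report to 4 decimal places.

With a Gamma(shape α, rate β) prior, the Poisson likelihood is conjugate: the posterior is Gamma(α + ΣXᵢ, β + n).
Batch 1: sum of counts S = 125 over n = 10 seconds.
After batch 1: Gamma(α+S, β+n) = Gamma(8.5+125, 4.3+10) = Gamma(133.5, 14.3).
Batch 2: sum of counts S = 78 over n = 8 seconds.
After batch 2: Gamma(α+S, β+n) = Gamma(133.5+78, 14.3+8) = Gamma(211.5, 22.3).
Var = α/β² = 211.5/22.3² = 0.4253.

0.4253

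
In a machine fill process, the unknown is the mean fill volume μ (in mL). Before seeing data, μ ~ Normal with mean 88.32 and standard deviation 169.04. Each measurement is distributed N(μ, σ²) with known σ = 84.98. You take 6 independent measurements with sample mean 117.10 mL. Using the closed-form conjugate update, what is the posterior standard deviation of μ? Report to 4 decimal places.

33.9846

For Normal data with known variance σ², a Normal(μ₀, σ₀²) prior on μ is conjugate. Posterior precision = 1/σ₀² + n/σ²; posterior mean is the precision-weighted average of μ₀ and x̄.
σ₀² = 169.04² = 28574.5216, σ² = 84.98² = 7221.6004; σ² + n·σ₀² = 7221.6004 + 6·28574.5216 = 178668.73.
Posterior precision = 1/σ₀² + n/σ² = 1/28574.5216 + 6/7221.6004 = (σ² + n·σ₀²)/(σ₀²σ²) = 178668.73/(28574.5216·7221.6004); posterior variance σₙ² = σ₀²σ²/(σ² + n·σ₀²) = 28574.5216·7221.6004/178668.73 = 1154.951830.
Posterior SD = √σₙ² = √(28574.5216·7221.6004/178668.73) = 33.9846.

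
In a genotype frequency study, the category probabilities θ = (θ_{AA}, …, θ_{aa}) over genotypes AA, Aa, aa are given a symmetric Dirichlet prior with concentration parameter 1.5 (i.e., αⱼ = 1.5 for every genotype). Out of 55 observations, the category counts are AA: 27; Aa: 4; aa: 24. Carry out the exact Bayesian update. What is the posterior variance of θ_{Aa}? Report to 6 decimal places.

The Dirichlet prior is conjugate to the Multinomial likelihood: each posterior αⱼ = prior αⱼ + observed count nⱼ.
Posterior concentration: (28.5, 5.5, 25.5), total = 59.5.
Var[θ_j] = α_j(Σα−α_j)/((Σα)²(Σα+1)) = 5.5·54.0/(59.5²·60.5) = 0.001387.

0.001387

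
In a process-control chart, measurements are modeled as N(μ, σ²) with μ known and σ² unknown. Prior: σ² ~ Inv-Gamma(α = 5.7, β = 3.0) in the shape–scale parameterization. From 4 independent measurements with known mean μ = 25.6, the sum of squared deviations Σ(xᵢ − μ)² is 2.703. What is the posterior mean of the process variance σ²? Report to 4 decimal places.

With known mean μ and an Inverse-Gamma(α, β) prior on σ², the Normal likelihood is conjugate: posterior is Inv-Gamma(α + n/2, β + Σ(xᵢ−μ)²/2).
Posterior: Inv-Gamma(5.7 + 4/2, 3.0 + 2.703/2) = Inv-Gamma(7.70, 4.3515).
E[σ²|data] = β/(α−1) = 4.3515/6.70 = 0.6495.

0.6495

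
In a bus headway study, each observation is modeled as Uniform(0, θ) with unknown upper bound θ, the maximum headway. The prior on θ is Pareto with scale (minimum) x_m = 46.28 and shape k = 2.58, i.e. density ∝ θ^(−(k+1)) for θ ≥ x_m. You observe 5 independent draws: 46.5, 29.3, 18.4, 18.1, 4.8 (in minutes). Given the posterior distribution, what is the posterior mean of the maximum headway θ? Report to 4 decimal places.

53.5669

A Pareto(scale x_m, shape k) prior on the upper bound θ of Uniform(0, θ) is conjugate: posterior is Pareto(max(x_m, max xᵢ), k + n).
Sample maximum = 46.5; prior scale x_m = 46.28 → posterior scale = max = 46.50.
Posterior shape = 2.58 + 5 = 7.58.
E[θ|data] = k·x_m/(k−1) = 7.58·46.50/6.58 = 53.5669.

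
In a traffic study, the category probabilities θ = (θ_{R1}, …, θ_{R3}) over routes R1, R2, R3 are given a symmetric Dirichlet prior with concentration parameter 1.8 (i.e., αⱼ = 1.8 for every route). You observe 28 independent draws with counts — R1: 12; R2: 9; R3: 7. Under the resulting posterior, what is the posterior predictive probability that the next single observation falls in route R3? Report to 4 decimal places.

0.2635

The Dirichlet prior is conjugate to the Multinomial likelihood: each posterior αⱼ = prior αⱼ + observed count nⱼ.
Posterior concentration: (13.8, 10.8, 8.8), total = 33.4.
P(next = R3 | data) = α_{R3}/Σα = 0.2635.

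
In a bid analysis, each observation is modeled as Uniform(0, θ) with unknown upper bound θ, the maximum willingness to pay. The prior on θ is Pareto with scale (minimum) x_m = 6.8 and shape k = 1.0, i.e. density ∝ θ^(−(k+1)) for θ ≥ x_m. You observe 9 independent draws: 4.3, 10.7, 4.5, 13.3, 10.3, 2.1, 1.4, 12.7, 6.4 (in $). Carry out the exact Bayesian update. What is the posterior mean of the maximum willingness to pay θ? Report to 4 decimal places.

14.7778

A Pareto(scale x_m, shape k) prior on the upper bound θ of Uniform(0, θ) is conjugate: posterior is Pareto(max(x_m, max xᵢ), k + n).
Sample maximum = 13.3; prior scale x_m = 6.8 → posterior scale = max = 13.3.
Posterior shape = 1.0 + 9 = 10.0.
E[θ|data] = k·x_m/(k−1) = 10.0·13.3/9.0 = 14.7778.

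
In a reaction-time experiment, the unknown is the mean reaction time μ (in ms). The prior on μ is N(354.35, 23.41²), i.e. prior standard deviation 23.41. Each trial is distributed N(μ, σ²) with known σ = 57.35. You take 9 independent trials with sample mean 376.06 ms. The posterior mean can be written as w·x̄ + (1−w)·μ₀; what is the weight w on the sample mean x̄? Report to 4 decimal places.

0.5999

For Normal data with known variance σ², a Normal(μ₀, σ₀²) prior on μ is conjugate. Posterior precision = 1/σ₀² + n/σ²; posterior mean is the precision-weighted average of μ₀ and x̄.
σ₀² = 23.41² = 548.0281, σ² = 57.35² = 3289.0225. Prior precision 1/σ₀² = 1/548.0281; data precision n/σ² = 9/3289.0225.
w = (n/σ²)/(1/σ₀² + n/σ²) = n·σ₀²/(σ² + n·σ₀²) = 9·548.0281/(3289.0225 + 9·548.0281) = 4932.2529/8221.2754 = 0.5999.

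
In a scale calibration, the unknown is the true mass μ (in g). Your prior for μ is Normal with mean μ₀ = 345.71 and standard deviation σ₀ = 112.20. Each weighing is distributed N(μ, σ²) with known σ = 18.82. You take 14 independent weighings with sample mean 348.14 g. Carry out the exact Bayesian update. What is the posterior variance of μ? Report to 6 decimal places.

For Normal data with known variance σ², a Normal(μ₀, σ₀²) prior on μ is conjugate. Posterior precision = 1/σ₀² + n/σ²; posterior mean is the precision-weighted average of μ₀ and x̄.
σ₀² = 112.20² = 12588.84, σ² = 18.82² = 354.1924; σ² + n·σ₀² = 354.1924 + 14·12588.84 = 176597.9524.
Posterior precision = 1/σ₀² + n/σ² = 1/12588.84 + 14/354.1924 = (σ² + n·σ₀²)/(σ₀²σ²) = 176597.9524/(12588.84·354.1924); posterior variance σₙ² = σ₀²σ²/(σ² + n·σ₀²) = 12588.84·354.1924/176597.9524 = 25.248715.

25.248715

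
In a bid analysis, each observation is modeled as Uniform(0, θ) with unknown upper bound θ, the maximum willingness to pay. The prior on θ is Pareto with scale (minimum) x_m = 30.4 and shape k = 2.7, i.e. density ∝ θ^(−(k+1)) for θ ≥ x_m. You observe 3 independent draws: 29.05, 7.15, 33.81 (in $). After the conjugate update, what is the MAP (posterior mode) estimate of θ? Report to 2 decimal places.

33.81

A Pareto(scale x_m, shape k) prior on the upper bound θ of Uniform(0, θ) is conjugate: posterior is Pareto(max(x_m, max xᵢ), k + n).
Sample maximum = 33.81; prior scale x_m = 30.4 → posterior scale = max = 33.81.
Posterior shape = 2.7 + 3 = 5.7.
The Pareto density is decreasing on [x_m, ∞), so the mode is x_m = 33.81.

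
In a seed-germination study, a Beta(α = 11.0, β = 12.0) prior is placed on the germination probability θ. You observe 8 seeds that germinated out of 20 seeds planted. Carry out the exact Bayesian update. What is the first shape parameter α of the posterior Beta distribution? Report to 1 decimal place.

19.0

The Beta prior is conjugate to a Binomial/Bernoulli likelihood; the update adds successes to α and failures to β.
Posterior: Beta(α+k, β+n−k) = Beta(11.0+8, 12.0+12) = Beta(19.0, 24.0).
Posterior α = 19.0.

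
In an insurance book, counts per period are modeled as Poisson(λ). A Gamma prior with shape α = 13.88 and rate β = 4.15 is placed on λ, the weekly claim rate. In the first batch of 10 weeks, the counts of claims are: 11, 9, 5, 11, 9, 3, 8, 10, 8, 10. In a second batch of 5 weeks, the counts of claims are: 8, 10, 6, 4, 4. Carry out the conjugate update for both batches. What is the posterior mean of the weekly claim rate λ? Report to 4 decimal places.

With a Gamma(shape α, rate β) prior, the Poisson likelihood is conjugate: the posterior is Gamma(α + ΣXᵢ, β + n).
Batch 1: sum of counts S = 84 over n = 10 weeks.
After batch 1: Gamma(α+S, β+n) = Gamma(13.88+84, 4.15+10) = Gamma(97.88, 14.15).
Batch 2: sum of counts S = 32 over n = 5 weeks.
After batch 2: Gamma(α+S, β+n) = Gamma(97.88+32, 14.15+5) = Gamma(129.88, 19.15).
Posterior mean = α/β = 129.88/19.15 = 6.7822.

6.7822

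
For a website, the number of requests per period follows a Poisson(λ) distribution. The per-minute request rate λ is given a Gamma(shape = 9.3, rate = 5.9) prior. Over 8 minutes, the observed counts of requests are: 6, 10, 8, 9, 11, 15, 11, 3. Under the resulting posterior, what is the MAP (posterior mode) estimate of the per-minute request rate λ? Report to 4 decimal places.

With a Gamma(shape α, rate β) prior, the Poisson likelihood is conjugate: the posterior is Gamma(α + ΣXᵢ, β + n).
Sum of counts S = 73 over n = 8 minutes.
Posterior: Gamma(α+S, β+n) = Gamma(9.3+73, 5.9+8) = Gamma(82.3, 13.9).
Mode of Gamma(α,β) for α≥1 is (α−1)/β = 81.3/13.9 = 5.8489.

5.8489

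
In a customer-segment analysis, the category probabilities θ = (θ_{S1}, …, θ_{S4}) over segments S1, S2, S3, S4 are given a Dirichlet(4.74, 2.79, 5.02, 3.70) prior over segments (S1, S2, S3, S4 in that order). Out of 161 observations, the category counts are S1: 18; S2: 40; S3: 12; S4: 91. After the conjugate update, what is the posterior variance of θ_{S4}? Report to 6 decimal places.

The Dirichlet prior is conjugate to the Multinomial likelihood: each posterior αⱼ = prior αⱼ + observed count nⱼ.
Posterior concentration: (22.74, 42.79, 17.02, 94.70), total = 177.25.
Var[θ_j] = α_j(Σα−α_j)/((Σα)²(Σα+1)) = 94.70·82.55/(177.25²·178.25) = 0.001396.

0.001396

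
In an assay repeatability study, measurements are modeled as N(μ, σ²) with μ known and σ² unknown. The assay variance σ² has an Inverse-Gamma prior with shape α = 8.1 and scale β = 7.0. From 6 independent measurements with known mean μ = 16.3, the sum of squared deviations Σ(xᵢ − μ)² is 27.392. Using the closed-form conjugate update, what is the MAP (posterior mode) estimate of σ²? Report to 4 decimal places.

1.7104

With known mean μ and an Inverse-Gamma(α, β) prior on σ², the Normal likelihood is conjugate: posterior is Inv-Gamma(α + n/2, β + Σ(xᵢ−μ)²/2).
Posterior: Inv-Gamma(8.1 + 6/2, 7.0 + 27.392/2) = Inv-Gamma(11.10, 20.6960).
Mode = β/(α+1) = 20.6960/12.10 = 1.7104.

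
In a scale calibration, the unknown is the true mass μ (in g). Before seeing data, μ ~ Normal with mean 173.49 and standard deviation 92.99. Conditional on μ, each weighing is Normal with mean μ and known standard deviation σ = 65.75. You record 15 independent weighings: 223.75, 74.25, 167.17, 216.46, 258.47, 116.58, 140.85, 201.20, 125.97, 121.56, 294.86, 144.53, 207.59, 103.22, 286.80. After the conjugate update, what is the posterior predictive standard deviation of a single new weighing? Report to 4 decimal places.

67.8378

For Normal data with known variance σ², a Normal(μ₀, σ₀²) prior on μ is conjugate. Posterior precision = 1/σ₀² + n/σ²; posterior mean is the precision-weighted average of μ₀ and x̄.
σ₀² = 92.99² = 8647.1401, σ² = 65.75² = 4323.0625; σ² + n·σ₀² = 4323.0625 + 15·8647.1401 = 134030.164.
Posterior precision = 1/σ₀² + n/σ² = 1/8647.1401 + 15/4323.0625 = (σ² + n·σ₀²)/(σ₀²σ²) = 134030.164/(8647.1401·4323.0625); posterior variance σₙ² = σ₀²σ²/(σ² + n·σ₀²) = 8647.1401·4323.0625/134030.164 = 278.908314.
Predictive variance for one new observation = σₙ² + σ² = 8647.1401·4323.0625/134030.164 + 4323.0625 = σ²·(σ₀² + 134030.164)/134030.164 = 4323.0625·142677.3041/134030.164 = 4601.970814; SD = √(4323.0625·142677.3041/134030.164) = 67.8378.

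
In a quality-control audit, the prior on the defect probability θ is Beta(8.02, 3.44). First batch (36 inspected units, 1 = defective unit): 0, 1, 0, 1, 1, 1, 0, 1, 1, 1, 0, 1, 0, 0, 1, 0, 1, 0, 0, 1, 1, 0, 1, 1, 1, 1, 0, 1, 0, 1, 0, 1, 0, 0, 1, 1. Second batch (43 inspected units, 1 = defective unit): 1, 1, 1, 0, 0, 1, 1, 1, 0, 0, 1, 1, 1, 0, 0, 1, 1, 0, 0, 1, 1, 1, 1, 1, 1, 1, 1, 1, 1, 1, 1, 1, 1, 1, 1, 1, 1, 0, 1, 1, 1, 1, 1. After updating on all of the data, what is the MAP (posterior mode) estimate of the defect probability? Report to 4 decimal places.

0.7011

The Beta prior is conjugate to a Binomial/Bernoulli likelihood; the update adds successes to α and failures to β.
After batch 1: Beta(8.02+21, 3.44+15) = Beta(29.02, 18.44).
After batch 2: Beta(29.02+34, 18.44+9) = Beta(63.02, 27.44).
Mode of Beta(a,b) for a,b>1 is (a−1)/(a+b−2) = 62.02/88.46 = 0.7011.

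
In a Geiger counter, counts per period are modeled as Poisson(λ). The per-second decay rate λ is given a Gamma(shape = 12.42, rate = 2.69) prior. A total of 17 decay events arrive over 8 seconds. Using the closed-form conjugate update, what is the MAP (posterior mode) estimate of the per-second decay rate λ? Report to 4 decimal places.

With a Gamma(shape α, rate β) prior, the Poisson likelihood is conjugate: the posterior is Gamma(α + ΣXᵢ, β + n).
Posterior: Gamma(α+S, β+n) = Gamma(12.42+17, 2.69+8) = Gamma(29.42, 10.69).
Mode of Gamma(α,β) for α≥1 is (α−1)/β = 28.42/10.69 = 2.6586.

2.6586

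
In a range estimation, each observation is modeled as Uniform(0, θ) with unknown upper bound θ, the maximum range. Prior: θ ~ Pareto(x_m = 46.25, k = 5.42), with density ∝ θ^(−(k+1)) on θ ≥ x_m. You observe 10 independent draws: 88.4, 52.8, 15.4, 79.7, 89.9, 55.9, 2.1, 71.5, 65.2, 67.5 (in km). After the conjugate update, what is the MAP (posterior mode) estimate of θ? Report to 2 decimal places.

89.90

A Pareto(scale x_m, shape k) prior on the upper bound θ of Uniform(0, θ) is conjugate: posterior is Pareto(max(x_m, max xᵢ), k + n).
Sample maximum = 89.9; prior scale x_m = 46.25 → posterior scale = max = 89.90.
Posterior shape = 5.42 + 10 = 15.42.
The Pareto density is decreasing on [x_m, ∞), so the mode is x_m = 89.90.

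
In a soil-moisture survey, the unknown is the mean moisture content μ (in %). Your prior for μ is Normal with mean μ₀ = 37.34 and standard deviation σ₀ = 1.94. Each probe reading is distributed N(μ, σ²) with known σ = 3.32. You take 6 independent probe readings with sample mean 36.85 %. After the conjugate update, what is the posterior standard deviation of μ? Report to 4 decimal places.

For Normal data with known variance σ², a Normal(μ₀, σ₀²) prior on μ is conjugate. Posterior precision = 1/σ₀² + n/σ²; posterior mean is the precision-weighted average of μ₀ and x̄.
σ₀² = 1.94² = 3.7636, σ² = 3.32² = 11.0224; σ² + n·σ₀² = 11.0224 + 6·3.7636 = 33.604.
Posterior precision = 1/σ₀² + n/σ² = 1/3.7636 + 6/11.0224 = (σ² + n·σ₀²)/(σ₀²σ²) = 33.604/(3.7636·11.0224); posterior variance σₙ² = σ₀²σ²/(σ² + n·σ₀²) = 3.7636·11.0224/33.604 = 1.234493.
Posterior SD = √σₙ² = √(3.7636·11.0224/33.604) = 1.1111.

1.1111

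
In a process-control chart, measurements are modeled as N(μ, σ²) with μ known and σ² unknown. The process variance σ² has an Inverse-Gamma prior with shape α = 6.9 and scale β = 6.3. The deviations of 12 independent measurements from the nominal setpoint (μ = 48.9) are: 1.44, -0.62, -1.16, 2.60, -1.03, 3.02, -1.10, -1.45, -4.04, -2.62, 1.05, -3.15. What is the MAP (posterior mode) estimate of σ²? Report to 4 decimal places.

2.5492

With known mean μ and an Inverse-Gamma(α, β) prior on σ², the Normal likelihood is conjugate: posterior is Inv-Gamma(α + n/2, β + Σ(xᵢ−μ)²/2).
Σ(xᵢ−μ)² = (1.44)² + (-0.62)² + (-1.16)² + (2.60)² + (-1.03)² + (3.02)² + (-1.10)² + (-1.45)² + (-4.04)² + (-2.62)² + (1.05)² + (-3.15)² = 58.2684.
Posterior: Inv-Gamma(6.9 + 12/2, 6.3 + 58.2684/2) = Inv-Gamma(12.90, 35.43420).
Mode = β/(α+1) = 35.43420/13.90 = 2.5492.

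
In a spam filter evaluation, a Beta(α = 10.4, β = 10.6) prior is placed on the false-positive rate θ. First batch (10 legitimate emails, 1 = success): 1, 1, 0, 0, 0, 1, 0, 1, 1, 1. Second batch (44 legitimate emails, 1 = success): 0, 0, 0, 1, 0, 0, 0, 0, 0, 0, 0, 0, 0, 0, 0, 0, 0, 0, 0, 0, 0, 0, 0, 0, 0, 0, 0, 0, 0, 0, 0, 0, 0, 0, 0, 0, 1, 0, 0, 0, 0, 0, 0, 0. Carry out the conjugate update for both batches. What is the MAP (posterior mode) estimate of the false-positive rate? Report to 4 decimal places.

0.2384

The Beta prior is conjugate to a Binomial/Bernoulli likelihood; the update adds successes to α and failures to β.
After batch 1: Beta(10.4+6, 10.6+4) = Beta(16.4, 14.6).
After batch 2: Beta(16.4+2, 14.6+42) = Beta(18.4, 56.6).
Mode of Beta(a,b) for a,b>1 is (a−1)/(a+b−2) = 17.4/73.0 = 0.2384.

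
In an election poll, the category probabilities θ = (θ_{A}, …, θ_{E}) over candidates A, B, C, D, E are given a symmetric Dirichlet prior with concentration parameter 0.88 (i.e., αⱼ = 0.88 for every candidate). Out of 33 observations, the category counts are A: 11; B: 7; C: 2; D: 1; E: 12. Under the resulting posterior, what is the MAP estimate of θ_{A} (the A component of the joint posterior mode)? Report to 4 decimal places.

The Dirichlet prior is conjugate to the Multinomial likelihood: each posterior αⱼ = prior αⱼ + observed count nⱼ.
Posterior concentration: (11.88, 7.88, 2.88, 1.88, 12.88), total = 37.40.
Joint mode component: (α_{A}−1)/(Σα−K) = 10.88/32.40 = 0.3358.

0.3358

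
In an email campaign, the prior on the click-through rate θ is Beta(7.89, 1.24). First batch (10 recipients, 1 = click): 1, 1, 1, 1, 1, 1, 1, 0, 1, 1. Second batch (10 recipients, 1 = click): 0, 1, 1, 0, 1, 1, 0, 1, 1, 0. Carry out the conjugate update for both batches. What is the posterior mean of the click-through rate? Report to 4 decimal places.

The Beta prior is conjugate to a Binomial/Bernoulli likelihood; the update adds successes to α and failures to β.
After batch 1: Beta(7.89+9, 1.24+1) = Beta(16.89, 2.24).
After batch 2: Beta(16.89+6, 2.24+4) = Beta(22.89, 6.24).
Posterior mean = α/(α+β) = 22.89/29.13 = 0.7858.

0.7858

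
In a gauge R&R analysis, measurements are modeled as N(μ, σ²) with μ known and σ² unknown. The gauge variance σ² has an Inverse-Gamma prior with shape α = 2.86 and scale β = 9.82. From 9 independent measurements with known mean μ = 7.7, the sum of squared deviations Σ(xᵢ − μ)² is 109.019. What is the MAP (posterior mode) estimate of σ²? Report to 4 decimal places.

With known mean μ and an Inverse-Gamma(α, β) prior on σ², the Normal likelihood is conjugate: posterior is Inv-Gamma(α + n/2, β + Σ(xᵢ−μ)²/2).
Posterior: Inv-Gamma(2.86 + 9/2, 9.82 + 109.019/2) = Inv-Gamma(7.36, 64.3295).
Mode = β/(α+1) = 64.3295/8.36 = 7.6949.

7.6949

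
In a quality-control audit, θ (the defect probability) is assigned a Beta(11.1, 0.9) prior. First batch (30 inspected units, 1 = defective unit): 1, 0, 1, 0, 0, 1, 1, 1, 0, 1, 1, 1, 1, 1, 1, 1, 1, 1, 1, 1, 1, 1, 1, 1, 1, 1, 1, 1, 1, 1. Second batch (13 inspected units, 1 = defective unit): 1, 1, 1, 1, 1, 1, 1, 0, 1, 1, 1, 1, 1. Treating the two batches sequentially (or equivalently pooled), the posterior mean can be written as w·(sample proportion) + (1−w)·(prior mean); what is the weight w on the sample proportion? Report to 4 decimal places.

The Beta prior is conjugate to a Binomial/Bernoulli likelihood; the update adds successes to α and failures to β.
Total number of inspected units: n = 30 + 13 = 43.
Posterior mean = (α₀+k)/(α₀+β₀+n) = [n/(α₀+β₀+n)]·(k/n) + [(α₀+β₀)/(α₀+β₀+n)]·α₀/(α₀+β₀), so only n and the prior enter the weight.
The weight on the data is w = n/(α₀+β₀+n) = 43/(11.1+0.9+43) = 43/55.0 = 0.7818.

0.7818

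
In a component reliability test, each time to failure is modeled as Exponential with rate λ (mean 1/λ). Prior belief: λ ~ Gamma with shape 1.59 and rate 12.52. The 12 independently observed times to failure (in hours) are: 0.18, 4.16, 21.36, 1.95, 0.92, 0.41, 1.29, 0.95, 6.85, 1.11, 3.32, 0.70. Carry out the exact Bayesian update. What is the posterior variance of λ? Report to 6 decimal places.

With a Gamma(shape α, rate β) prior on the exponential rate λ, the posterior after n observations with total T = Σxᵢ is Gamma(α+n, β+T).
Sum of observations T = 43.20 hours; n = 12.
Posterior: Gamma(1.59+12, 12.52+43.20) = Gamma(13.59, 55.72).
Var = α/β² = 0.004377.

0.004377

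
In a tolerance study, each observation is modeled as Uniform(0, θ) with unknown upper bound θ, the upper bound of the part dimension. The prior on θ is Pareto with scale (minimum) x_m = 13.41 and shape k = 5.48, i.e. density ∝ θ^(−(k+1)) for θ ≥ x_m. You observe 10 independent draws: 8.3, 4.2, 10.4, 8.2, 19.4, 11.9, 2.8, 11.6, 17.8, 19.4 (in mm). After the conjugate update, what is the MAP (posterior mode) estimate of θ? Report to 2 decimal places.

A Pareto(scale x_m, shape k) prior on the upper bound θ of Uniform(0, θ) is conjugate: posterior is Pareto(max(x_m, max xᵢ), k + n).
Sample maximum = 19.4; prior scale x_m = 13.41 → posterior scale = max = 19.40.
Posterior shape = 5.48 + 10 = 15.48.
The Pareto density is decreasing on [x_m, ∞), so the mode is x_m = 19.40.

19.40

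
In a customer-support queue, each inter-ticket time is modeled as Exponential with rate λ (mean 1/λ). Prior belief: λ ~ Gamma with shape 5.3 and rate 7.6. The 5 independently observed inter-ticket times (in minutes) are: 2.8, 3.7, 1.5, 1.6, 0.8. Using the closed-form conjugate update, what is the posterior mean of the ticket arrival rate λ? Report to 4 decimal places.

0.5722

With a Gamma(shape α, rate β) prior on the exponential rate λ, the posterior after n observations with total T = Σxᵢ is Gamma(α+n, β+T).
Sum of observations T = 10.4 minutes; n = 5.
Posterior: Gamma(5.3+5, 7.6+10.4) = Gamma(10.3, 18.0).
Posterior mean of λ = α/β = 10.3/18.0 = 0.5722.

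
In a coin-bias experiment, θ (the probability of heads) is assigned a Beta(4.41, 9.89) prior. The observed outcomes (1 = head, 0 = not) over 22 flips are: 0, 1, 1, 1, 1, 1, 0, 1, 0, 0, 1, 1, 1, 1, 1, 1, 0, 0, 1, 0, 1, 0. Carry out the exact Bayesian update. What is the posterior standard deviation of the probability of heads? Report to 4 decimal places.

The Beta prior is conjugate to a Binomial/Bernoulli likelihood; the update adds successes to α and failures to β.
Posterior: Beta(α+k, β+n−k) = Beta(4.41+14, 9.89+8) = Beta(18.41, 17.89).
Var = αβ/((α+β)²(α+β+1)) = 18.41·17.89/(36.30²·37.30) = 0.00670104; SD = √0.00670104 = 0.0819.

0.0819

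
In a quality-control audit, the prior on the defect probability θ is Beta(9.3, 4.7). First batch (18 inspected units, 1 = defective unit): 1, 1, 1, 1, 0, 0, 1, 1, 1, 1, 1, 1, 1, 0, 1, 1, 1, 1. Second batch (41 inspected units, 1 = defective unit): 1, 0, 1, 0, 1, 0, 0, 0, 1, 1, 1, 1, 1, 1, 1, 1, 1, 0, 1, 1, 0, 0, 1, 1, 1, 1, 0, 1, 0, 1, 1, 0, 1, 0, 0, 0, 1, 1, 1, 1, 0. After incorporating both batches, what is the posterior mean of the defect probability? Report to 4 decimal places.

The Beta prior is conjugate to a Binomial/Bernoulli likelihood; the update adds successes to α and failures to β.
After batch 1: Beta(9.3+15, 4.7+3) = Beta(24.3, 7.7).
After batch 2: Beta(24.3+26, 7.7+15) = Beta(50.3, 22.7).
Posterior mean = α/(α+β) = 50.3/73.0 = 0.6890.

0.6890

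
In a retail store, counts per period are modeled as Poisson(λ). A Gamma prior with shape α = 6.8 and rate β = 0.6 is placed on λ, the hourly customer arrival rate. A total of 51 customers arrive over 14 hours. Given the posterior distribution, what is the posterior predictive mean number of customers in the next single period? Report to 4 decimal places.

3.9589

With a Gamma(shape α, rate β) prior, the Poisson likelihood is conjugate: the posterior is Gamma(α + ΣXᵢ, β + n).
Posterior: Gamma(α+S, β+n) = Gamma(6.8+51, 0.6+14) = Gamma(57.8, 14.6).
The predictive distribution for one future period is NegBinom with mean α/β = 3.9589.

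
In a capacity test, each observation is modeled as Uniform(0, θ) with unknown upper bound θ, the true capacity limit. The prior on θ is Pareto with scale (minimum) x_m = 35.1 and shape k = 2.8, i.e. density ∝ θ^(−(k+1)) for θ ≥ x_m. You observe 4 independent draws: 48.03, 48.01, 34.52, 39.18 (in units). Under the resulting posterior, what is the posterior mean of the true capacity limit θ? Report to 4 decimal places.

56.3110

A Pareto(scale x_m, shape k) prior on the upper bound θ of Uniform(0, θ) is conjugate: posterior is Pareto(max(x_m, max xᵢ), k + n).
Sample maximum = 48.03; prior scale x_m = 35.1 → posterior scale = max = 48.03.
Posterior shape = 2.8 + 4 = 6.8.
E[θ|data] = k·x_m/(k−1) = 6.8·48.03/5.8 = 56.3110.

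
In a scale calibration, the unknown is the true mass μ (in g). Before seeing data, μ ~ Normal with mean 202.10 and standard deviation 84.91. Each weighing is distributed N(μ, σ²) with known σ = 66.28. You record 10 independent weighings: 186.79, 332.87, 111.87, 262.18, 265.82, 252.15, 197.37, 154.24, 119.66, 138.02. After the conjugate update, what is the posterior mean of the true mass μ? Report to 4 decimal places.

For Normal data with known variance σ², a Normal(μ₀, σ₀²) prior on μ is conjugate. Posterior precision = 1/σ₀² + n/σ²; posterior mean is the precision-weighted average of μ₀ and x̄.
Σxᵢ = 186.79 + 332.87 + 111.87 + 262.18 + 265.82 + 252.15 + 197.37 + 154.24 + 119.66 + 138.02 = 2020.97, so n·x̄ = 2020.97.
σ₀² = 84.91² = 7209.7081, σ² = 66.28² = 4393.0384; σ² + n·σ₀² = 4393.0384 + 10·7209.7081 = 76490.1194.
Posterior mean = (μ₀/σ₀² + n·x̄/σ²)/(1/σ₀² + n/σ²) = (σ²·μ₀ + σ₀²·n·x̄)/(σ² + n·σ₀²) = (4393.0384·202.10 + 7209.7081·2020.97)/76490.1194 = 15458436.839497/76490.1194 = 202.0972.

202.0972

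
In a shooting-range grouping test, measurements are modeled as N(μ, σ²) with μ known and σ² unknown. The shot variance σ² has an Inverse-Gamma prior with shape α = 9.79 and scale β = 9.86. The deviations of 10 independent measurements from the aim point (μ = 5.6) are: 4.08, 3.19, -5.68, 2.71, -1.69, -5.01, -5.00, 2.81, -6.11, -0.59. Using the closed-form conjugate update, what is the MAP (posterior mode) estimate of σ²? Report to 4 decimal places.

With known mean μ and an Inverse-Gamma(α, β) prior on σ², the Normal likelihood is conjugate: posterior is Inv-Gamma(α + n/2, β + Σ(xᵢ−μ)²/2).
Σ(xᵢ−μ)² = (4.08)² + (3.19)² + (-5.68)² + (2.71)² + (-1.69)² + (-5.01)² + (-5.00)² + (2.81)² + (-6.11)² + (-0.59)² = 164.9615.
Posterior: Inv-Gamma(9.79 + 10/2, 9.86 + 164.9615/2) = Inv-Gamma(14.79, 92.34075).
Mode = β/(α+1) = 92.34075/15.79 = 5.8481.

5.8481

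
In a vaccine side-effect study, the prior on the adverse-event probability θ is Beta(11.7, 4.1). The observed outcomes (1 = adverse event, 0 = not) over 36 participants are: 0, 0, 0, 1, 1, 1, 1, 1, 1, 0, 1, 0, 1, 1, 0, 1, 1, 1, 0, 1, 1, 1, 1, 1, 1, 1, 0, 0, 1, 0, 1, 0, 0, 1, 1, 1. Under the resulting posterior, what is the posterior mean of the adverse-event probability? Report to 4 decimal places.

The Beta prior is conjugate to a Binomial/Bernoulli likelihood; the update adds successes to α and failures to β.
Posterior: Beta(α+k, β+n−k) = Beta(11.7+24, 4.1+12) = Beta(35.7, 16.1).
Posterior mean = α/(α+β) = 35.7/51.8 = 0.6892.

0.6892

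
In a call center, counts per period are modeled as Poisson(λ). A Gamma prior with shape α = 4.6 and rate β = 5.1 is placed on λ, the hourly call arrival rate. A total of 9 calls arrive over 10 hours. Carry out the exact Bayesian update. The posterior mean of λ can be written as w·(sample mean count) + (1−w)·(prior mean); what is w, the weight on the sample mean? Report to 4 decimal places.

0.6623

With a Gamma(shape α, rate β) prior, the Poisson likelihood is conjugate: the posterior is Gamma(α + ΣXᵢ, β + n).
Posterior mean = (α₀+S)/(β₀+n) = [n/(β₀+n)]·(S/n) + [β₀/(β₀+n)]·(α₀/β₀), so only n and β₀ enter the weight.
Weight on data w = n/(β₀+n) = 10/(5.1+10) = 10/15.1 = 0.6623.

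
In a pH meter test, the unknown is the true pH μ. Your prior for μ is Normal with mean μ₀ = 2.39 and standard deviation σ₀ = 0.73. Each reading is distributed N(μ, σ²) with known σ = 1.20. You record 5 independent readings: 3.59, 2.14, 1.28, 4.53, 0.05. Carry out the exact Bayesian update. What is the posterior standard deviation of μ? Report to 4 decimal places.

0.4324

For Normal data with known variance σ², a Normal(μ₀, σ₀²) prior on μ is conjugate. Posterior precision = 1/σ₀² + n/σ²; posterior mean is the precision-weighted average of μ₀ and x̄.
σ₀² = 0.73² = 0.5329, σ² = 1.20² = 1.44; σ² + n·σ₀² = 1.44 + 5·0.5329 = 4.1045.
Posterior precision = 1/σ₀² + n/σ² = 1/0.5329 + 5/1.44 = (σ² + n·σ₀²)/(σ₀²σ²) = 4.1045/(0.5329·1.44); posterior variance σₙ² = σ₀²σ²/(σ² + n·σ₀²) = 0.5329·1.44/4.1045 = 0.186960.
Posterior SD = √σₙ² = √(0.5329·1.44/4.1045) = 0.4324.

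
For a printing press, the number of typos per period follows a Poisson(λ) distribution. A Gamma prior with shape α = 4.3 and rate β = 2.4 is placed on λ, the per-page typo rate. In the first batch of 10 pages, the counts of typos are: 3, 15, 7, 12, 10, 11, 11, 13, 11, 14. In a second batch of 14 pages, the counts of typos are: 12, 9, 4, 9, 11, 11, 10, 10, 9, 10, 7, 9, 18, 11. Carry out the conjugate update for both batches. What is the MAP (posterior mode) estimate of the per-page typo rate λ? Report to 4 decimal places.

9.4811

With a Gamma(shape α, rate β) prior, the Poisson likelihood is conjugate: the posterior is Gamma(α + ΣXᵢ, β + n).
Batch 1: sum of counts S = 107 over n = 10 pages.
After batch 1: Gamma(α+S, β+n) = Gamma(4.3+107, 2.4+10) = Gamma(111.3, 12.4).
Batch 2: sum of counts S = 140 over n = 14 pages.
After batch 2: Gamma(α+S, β+n) = Gamma(111.3+140, 12.4+14) = Gamma(251.3, 26.4).
Mode of Gamma(α,β) for α≥1 is (α−1)/β = 250.3/26.4 = 9.4811.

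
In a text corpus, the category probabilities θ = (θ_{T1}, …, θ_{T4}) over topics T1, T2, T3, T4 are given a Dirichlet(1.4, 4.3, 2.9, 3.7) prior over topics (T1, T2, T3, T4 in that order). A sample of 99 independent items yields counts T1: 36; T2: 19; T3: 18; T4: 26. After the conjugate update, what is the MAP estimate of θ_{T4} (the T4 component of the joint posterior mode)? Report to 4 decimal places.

The Dirichlet prior is conjugate to the Multinomial likelihood: each posterior αⱼ = prior αⱼ + observed count nⱼ.
Posterior concentration: (37.4, 23.3, 20.9, 29.7), total = 111.3.
Joint mode component: (α_{T4}−1)/(Σα−K) = 28.7/107.3 = 0.2675.

0.2675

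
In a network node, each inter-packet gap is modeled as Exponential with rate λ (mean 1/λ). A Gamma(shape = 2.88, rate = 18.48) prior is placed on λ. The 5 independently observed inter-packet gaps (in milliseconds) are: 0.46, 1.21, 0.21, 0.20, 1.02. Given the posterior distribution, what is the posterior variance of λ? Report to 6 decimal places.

0.016921

With a Gamma(shape α, rate β) prior on the exponential rate λ, the posterior after n observations with total T = Σxᵢ is Gamma(α+n, β+T).
Sum of observations T = 3.10 milliseconds; n = 5.
Posterior: Gamma(2.88+5, 18.48+3.10) = Gamma(7.88, 21.58).
Var = α/β² = 0.016921.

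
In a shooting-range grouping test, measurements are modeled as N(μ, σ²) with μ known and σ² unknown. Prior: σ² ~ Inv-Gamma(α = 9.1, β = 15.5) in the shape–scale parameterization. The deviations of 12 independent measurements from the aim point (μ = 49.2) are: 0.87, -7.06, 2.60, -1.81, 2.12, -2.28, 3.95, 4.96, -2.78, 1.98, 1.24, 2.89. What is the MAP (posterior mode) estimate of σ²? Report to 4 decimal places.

With known mean μ and an Inverse-Gamma(α, β) prior on σ², the Normal likelihood is conjugate: posterior is Inv-Gamma(α + n/2, β + Σ(xᵢ−μ)²/2).
Σ(xᵢ−μ)² = (0.87)² + (-7.06)² + (2.60)² + (-1.81)² + (2.12)² + (-2.28)² + (3.95)² + (4.96)² + (-2.78)² + (1.98)² + (1.24)² + (2.89)² = 132.0720.
Posterior: Inv-Gamma(9.1 + 12/2, 15.5 + 132.0720/2) = Inv-Gamma(15.10, 81.53600).
Mode = β/(α+1) = 81.53600/16.10 = 5.0643.

5.0643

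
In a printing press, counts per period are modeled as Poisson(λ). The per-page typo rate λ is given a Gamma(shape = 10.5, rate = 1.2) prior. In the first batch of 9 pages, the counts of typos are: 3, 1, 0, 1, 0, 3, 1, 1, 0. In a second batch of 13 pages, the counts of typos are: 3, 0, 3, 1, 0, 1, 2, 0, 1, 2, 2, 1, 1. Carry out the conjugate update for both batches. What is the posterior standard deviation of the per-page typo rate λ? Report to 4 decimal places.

0.2640

With a Gamma(shape α, rate β) prior, the Poisson likelihood is conjugate: the posterior is Gamma(α + ΣXᵢ, β + n).
Batch 1: sum of counts S = 10 over n = 9 pages.
After batch 1: Gamma(α+S, β+n) = Gamma(10.5+10, 1.2+9) = Gamma(20.5, 10.2).
Batch 2: sum of counts S = 17 over n = 13 pages.
After batch 2: Gamma(α+S, β+n) = Gamma(20.5+17, 10.2+13) = Gamma(37.5, 23.2).
SD = √α/β = √37.5/23.2 = 0.2640.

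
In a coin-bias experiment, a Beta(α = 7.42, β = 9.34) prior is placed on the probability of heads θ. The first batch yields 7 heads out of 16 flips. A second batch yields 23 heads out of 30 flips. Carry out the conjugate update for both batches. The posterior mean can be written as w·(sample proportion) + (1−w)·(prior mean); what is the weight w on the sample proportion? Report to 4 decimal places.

0.7330

The Beta prior is conjugate to a Binomial/Bernoulli likelihood; the update adds successes to α and failures to β.
Total number of flips: n = 16 + 30 = 46.
Posterior mean = (α₀+k)/(α₀+β₀+n) = [n/(α₀+β₀+n)]·(k/n) + [(α₀+β₀)/(α₀+β₀+n)]·α₀/(α₀+β₀), so only n and the prior enter the weight.
The weight on the data is w = n/(α₀+β₀+n) = 46/(7.42+9.34+46) = 46/62.76 = 0.7330.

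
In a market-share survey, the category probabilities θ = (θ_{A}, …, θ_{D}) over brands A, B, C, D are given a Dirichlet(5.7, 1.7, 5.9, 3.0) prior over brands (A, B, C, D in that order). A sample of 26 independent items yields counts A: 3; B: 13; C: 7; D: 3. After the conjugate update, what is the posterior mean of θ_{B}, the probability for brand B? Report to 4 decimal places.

0.3475

The Dirichlet prior is conjugate to the Multinomial likelihood: each posterior αⱼ = prior αⱼ + observed count nⱼ.
Posterior concentration: (8.7, 14.7, 12.9, 6.0), total = 42.3.
E[θ_{B}|data] = α_{B}/Σα = 14.7/42.3 = 0.3475.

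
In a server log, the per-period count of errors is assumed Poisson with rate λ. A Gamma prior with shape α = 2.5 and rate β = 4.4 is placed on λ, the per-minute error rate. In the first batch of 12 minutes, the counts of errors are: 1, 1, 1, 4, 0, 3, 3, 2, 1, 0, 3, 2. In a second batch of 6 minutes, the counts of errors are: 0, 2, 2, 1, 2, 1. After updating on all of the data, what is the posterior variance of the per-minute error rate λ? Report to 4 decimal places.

With a Gamma(shape α, rate β) prior, the Poisson likelihood is conjugate: the posterior is Gamma(α + ΣXᵢ, β + n).
Batch 1: sum of counts S = 21 over n = 12 minutes.
After batch 1: Gamma(α+S, β+n) = Gamma(2.5+21, 4.4+12) = Gamma(23.5, 16.4).
Batch 2: sum of counts S = 8 over n = 6 minutes.
After batch 2: Gamma(α+S, β+n) = Gamma(23.5+8, 16.4+6) = Gamma(31.5, 22.4).
Var = α/β² = 31.5/22.4² = 0.0628.

0.0628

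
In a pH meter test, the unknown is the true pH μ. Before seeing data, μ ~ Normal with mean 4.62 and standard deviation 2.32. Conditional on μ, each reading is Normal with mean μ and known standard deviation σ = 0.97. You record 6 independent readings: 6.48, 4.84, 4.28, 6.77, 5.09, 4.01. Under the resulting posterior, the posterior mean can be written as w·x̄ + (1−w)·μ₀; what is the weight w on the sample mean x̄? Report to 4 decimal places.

For Normal data with known variance σ², a Normal(μ₀, σ₀²) prior on μ is conjugate. Posterior precision = 1/σ₀² + n/σ²; posterior mean is the precision-weighted average of μ₀ and x̄.
σ₀² = 2.32² = 5.3824, σ² = 0.97² = 0.9409. Prior precision 1/σ₀² = 1/5.3824; data precision n/σ² = 6/0.9409.
w = (n/σ²)/(1/σ₀² + n/σ²) = n·σ₀²/(σ² + n·σ₀²) = 6·5.3824/(0.9409 + 6·5.3824) = 32.2944/33.2353 = 0.9717.

0.9717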